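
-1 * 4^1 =-4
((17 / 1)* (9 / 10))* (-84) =-6426 / 5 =-1285.20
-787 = -787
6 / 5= 1.20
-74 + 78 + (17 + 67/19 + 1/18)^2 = 50015377/116964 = 427.61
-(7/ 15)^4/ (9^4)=-2401/ 332150625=-0.00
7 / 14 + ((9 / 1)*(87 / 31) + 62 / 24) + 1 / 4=28.59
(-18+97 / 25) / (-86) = 353 / 2150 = 0.16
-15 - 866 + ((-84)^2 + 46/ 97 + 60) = 6235.47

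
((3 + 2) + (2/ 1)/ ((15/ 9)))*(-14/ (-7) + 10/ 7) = 744/ 35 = 21.26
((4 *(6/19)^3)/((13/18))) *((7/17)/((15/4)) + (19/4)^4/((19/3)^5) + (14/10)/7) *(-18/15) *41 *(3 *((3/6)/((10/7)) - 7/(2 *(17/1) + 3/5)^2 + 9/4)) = -2588744344032369/107747920398625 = -24.03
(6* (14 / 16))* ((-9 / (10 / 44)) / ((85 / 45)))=-18711 / 170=-110.06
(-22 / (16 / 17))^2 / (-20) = -34969 / 1280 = -27.32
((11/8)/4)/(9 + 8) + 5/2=1371/544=2.52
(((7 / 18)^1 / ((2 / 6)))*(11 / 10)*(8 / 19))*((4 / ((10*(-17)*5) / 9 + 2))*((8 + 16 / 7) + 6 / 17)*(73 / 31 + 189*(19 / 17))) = -1175653809 / 22128730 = -53.13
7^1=7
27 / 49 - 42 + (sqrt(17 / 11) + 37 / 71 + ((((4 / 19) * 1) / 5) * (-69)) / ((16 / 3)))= -54827593 / 1322020 + sqrt(187) / 11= -40.23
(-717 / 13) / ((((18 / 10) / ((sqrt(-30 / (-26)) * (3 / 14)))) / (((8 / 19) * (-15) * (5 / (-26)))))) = -179250 * sqrt(195) / 292201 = -8.57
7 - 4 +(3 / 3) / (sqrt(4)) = 7 / 2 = 3.50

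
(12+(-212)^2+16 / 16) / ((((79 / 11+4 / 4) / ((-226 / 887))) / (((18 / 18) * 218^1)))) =-12182178118 / 39915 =-305203.01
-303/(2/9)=-2727/2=-1363.50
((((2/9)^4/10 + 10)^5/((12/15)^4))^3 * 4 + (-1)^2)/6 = 9704826131414950.93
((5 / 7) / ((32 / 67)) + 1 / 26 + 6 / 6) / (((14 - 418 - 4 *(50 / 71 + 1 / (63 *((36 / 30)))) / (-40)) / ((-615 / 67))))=8699508945 / 151074970904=0.06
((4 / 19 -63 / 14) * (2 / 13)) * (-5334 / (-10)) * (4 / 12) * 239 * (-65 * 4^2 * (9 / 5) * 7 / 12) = 2909152932 / 95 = 30622662.44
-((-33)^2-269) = -820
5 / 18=0.28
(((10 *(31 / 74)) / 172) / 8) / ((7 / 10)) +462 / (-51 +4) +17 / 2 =-11100575 / 8375024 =-1.33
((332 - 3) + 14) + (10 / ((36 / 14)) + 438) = 7064 / 9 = 784.89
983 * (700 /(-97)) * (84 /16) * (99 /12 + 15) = -335964825 /388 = -865888.72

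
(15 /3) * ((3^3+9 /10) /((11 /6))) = 837 /11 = 76.09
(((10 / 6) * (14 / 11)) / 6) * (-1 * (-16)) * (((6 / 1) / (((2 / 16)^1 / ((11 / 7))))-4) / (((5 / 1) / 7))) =56000 / 99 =565.66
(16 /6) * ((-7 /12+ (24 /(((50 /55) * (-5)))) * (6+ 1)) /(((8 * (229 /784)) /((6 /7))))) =-630728 /17175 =-36.72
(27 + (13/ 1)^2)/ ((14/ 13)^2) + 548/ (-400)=16763/ 100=167.63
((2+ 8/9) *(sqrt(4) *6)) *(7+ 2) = 312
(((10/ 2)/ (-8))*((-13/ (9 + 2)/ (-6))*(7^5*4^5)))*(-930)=21674307200/ 11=1970391563.64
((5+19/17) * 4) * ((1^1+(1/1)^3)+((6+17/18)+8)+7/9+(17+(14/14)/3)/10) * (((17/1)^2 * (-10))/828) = -3095768/1863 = -1661.71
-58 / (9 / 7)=-406 / 9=-45.11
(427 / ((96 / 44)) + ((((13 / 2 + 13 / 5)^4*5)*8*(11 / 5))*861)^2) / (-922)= -2530894617415636988414591 / 8643750000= -292800534191252.29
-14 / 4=-7 / 2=-3.50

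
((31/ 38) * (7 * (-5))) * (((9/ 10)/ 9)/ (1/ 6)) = -651/ 38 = -17.13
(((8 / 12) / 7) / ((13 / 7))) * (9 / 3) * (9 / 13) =18 / 169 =0.11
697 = 697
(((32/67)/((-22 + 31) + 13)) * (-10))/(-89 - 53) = 80/52327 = 0.00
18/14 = 9/7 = 1.29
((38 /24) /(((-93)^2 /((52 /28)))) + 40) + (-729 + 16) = -488945021 /726516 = -673.00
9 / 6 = 3 / 2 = 1.50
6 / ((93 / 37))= 74 / 31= 2.39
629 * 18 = 11322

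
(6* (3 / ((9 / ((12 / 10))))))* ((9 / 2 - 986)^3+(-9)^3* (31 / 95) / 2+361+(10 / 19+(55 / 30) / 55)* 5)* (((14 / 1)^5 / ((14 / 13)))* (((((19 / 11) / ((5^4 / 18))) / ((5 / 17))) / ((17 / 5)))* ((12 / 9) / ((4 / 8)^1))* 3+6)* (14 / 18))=-55248742914489813289328 / 9796875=-5639425114078705.02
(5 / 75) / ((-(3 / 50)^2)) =-500 / 27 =-18.52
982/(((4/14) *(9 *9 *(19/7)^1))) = 24059/1539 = 15.63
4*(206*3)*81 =200232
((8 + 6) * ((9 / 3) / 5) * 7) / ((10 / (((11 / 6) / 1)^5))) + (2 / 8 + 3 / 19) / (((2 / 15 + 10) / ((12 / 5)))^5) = 1485053798263451 / 12194292355200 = 121.78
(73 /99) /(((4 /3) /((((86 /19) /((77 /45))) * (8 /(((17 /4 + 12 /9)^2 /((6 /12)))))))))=13560480 /72241477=0.19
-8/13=-0.62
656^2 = 430336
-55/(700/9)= -99/140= -0.71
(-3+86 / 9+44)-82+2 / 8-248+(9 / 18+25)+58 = -7045 / 36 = -195.69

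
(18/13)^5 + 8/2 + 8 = 17.09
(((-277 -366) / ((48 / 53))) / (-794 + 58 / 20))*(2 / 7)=170395 / 664524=0.26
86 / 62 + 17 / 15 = 1172 / 465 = 2.52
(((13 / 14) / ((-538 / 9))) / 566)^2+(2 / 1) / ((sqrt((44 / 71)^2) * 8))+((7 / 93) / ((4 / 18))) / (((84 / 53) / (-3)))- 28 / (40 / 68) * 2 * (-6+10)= -11807170595324962611 / 30986881291347520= -381.04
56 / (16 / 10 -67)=-280 / 327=-0.86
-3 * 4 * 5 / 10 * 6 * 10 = -360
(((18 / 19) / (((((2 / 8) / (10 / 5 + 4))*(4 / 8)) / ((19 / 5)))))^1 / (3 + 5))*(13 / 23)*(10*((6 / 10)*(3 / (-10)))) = -12636 / 575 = -21.98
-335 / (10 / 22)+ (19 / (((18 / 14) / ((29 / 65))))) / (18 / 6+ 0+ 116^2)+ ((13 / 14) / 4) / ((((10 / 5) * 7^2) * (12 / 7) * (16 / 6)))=-145579959443729 / 197530744320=-737.00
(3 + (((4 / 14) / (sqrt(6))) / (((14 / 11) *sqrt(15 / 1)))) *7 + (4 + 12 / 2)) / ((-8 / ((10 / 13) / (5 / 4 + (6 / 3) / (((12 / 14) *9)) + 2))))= -135 / 379-99 *sqrt(10) / 68978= -0.36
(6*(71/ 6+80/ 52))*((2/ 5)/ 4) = 1043/ 130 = 8.02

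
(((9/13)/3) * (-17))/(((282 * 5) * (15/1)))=-17/91650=-0.00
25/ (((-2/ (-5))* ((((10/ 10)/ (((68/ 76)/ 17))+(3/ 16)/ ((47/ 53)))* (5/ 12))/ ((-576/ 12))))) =-5414400/ 14447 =-374.78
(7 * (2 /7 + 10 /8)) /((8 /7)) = 301 /32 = 9.41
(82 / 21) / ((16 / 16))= 82 / 21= 3.90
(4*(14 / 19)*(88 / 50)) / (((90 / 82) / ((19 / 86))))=50512 / 48375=1.04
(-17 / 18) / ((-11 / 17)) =289 / 198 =1.46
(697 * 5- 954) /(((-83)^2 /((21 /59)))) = 53151 /406451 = 0.13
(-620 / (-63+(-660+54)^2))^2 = 384400 / 134816011929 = 0.00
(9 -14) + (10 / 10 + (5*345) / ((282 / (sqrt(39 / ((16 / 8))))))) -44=-48 + 575*sqrt(78) / 188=-20.99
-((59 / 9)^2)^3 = -42180533641 / 531441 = -79370.12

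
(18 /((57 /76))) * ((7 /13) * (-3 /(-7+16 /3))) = 1512 /65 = 23.26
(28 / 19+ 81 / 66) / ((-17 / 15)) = -16935 / 7106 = -2.38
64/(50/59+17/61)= 230336/4053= 56.83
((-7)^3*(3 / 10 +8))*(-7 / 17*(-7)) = -1394981 / 170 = -8205.77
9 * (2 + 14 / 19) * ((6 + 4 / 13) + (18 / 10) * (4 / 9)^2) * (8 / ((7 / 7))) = 124736 / 95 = 1313.01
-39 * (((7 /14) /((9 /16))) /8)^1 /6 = -13 /18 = -0.72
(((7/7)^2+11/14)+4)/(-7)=-81/98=-0.83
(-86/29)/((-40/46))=989/290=3.41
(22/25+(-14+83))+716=19647/25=785.88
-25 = -25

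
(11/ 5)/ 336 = 11/ 1680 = 0.01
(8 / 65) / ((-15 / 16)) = -128 / 975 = -0.13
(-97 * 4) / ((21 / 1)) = -388 / 21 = -18.48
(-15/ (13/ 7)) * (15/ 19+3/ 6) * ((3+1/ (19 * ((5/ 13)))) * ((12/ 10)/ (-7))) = 131418/ 23465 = 5.60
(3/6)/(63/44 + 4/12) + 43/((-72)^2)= 352163/1207872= 0.29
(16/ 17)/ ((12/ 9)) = 12/ 17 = 0.71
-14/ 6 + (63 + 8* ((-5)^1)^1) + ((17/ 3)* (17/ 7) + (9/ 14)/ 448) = 215945/ 6272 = 34.43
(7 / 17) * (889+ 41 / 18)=112301 / 306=367.00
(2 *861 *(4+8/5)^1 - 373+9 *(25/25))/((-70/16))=-53024/25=-2120.96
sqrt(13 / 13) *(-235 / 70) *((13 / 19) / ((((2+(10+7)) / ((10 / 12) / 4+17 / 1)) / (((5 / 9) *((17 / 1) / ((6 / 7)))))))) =-21449155 / 935712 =-22.92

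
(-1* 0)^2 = 0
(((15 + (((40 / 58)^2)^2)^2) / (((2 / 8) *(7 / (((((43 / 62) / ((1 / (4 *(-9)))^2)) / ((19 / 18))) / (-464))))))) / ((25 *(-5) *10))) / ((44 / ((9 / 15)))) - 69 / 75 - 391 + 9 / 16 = -2574906544408765572156651 / 6579425914435867570000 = -391.36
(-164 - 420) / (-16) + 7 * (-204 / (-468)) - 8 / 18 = 9151 / 234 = 39.11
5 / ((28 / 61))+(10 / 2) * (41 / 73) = 28005 / 2044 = 13.70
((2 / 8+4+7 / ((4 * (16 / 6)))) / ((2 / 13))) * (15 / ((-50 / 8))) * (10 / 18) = -2041 / 48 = -42.52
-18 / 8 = -9 / 4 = -2.25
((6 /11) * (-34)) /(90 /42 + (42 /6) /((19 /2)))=-27132 /4213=-6.44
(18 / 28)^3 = 729 / 2744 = 0.27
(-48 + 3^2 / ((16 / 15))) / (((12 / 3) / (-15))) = 9495 / 64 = 148.36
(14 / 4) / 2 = 7 / 4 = 1.75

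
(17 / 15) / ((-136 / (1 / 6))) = -1 / 720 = -0.00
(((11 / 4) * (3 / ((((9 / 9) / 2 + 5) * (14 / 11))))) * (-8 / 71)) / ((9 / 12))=-0.18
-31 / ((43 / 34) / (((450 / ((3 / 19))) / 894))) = -78.14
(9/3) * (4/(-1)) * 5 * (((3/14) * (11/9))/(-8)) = 55/28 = 1.96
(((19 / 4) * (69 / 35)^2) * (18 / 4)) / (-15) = -271377 / 49000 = -5.54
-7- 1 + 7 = -1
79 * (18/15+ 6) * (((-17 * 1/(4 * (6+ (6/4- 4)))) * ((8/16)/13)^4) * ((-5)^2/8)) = -60435/12795328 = -0.00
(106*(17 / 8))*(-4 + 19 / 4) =2703 / 16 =168.94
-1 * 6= -6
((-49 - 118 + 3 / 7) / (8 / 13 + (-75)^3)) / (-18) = -7579 / 345515121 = -0.00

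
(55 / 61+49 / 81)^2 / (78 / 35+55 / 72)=15515678080 / 20455784469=0.76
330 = 330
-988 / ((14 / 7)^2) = -247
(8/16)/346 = 0.00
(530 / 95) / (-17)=-106 / 323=-0.33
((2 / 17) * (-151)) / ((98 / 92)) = -13892 / 833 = -16.68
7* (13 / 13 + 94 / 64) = 553 / 32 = 17.28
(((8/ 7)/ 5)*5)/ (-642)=-4/ 2247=-0.00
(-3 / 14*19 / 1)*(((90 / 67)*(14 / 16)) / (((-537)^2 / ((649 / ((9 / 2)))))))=-61655 / 25760964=-0.00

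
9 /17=0.53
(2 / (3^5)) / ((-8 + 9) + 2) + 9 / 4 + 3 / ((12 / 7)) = 2918 / 729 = 4.00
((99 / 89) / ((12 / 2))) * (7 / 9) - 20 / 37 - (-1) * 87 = 1711115 / 19758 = 86.60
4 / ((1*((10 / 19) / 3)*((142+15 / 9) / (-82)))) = -28044 / 2155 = -13.01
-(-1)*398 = 398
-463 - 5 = -468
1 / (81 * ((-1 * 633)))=-1 / 51273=-0.00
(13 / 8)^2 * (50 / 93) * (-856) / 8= -452075 / 2976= -151.91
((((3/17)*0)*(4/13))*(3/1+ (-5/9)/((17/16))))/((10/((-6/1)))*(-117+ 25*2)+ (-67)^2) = 0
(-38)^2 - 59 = 1385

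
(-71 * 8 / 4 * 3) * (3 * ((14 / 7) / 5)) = -2556 / 5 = -511.20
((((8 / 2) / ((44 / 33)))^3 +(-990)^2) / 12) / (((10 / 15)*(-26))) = -980127 / 208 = -4712.15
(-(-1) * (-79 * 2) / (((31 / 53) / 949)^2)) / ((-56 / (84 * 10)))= 5995598055330 / 961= 6238915770.37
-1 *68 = -68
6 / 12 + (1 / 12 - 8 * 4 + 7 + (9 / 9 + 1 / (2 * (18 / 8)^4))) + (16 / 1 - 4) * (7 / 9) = -369091 / 26244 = -14.06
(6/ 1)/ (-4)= -3/ 2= -1.50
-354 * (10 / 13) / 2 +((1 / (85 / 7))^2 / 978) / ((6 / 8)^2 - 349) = -34863007448846 / 256055986875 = -136.15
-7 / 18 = -0.39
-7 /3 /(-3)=7 /9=0.78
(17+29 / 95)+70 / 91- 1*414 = -488968 / 1235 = -395.93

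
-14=-14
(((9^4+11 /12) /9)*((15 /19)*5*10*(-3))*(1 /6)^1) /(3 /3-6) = 1968575 /684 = 2878.03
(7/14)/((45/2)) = 1/45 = 0.02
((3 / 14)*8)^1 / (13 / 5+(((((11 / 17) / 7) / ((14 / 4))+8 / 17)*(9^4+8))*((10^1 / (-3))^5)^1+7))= -48195 / 37771480108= -0.00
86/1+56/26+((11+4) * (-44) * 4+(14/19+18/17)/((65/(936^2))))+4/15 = 21651.12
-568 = -568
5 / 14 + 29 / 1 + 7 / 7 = 425 / 14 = 30.36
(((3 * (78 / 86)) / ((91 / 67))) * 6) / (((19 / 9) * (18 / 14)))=3618 / 817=4.43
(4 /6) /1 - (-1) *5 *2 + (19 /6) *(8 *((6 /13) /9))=1400 /117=11.97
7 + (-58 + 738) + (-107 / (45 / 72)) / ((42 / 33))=19337 / 35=552.49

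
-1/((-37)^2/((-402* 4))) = 1608/1369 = 1.17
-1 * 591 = -591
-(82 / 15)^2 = -6724 / 225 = -29.88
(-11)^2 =121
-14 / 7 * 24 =-48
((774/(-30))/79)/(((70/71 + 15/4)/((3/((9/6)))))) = -73272/531275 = -0.14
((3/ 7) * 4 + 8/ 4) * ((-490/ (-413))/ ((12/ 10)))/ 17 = 0.22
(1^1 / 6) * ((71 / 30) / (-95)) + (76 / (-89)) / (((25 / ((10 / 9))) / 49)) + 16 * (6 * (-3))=-441143759 / 1521900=-289.86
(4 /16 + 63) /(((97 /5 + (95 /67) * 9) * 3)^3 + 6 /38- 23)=180720967625 /2566239734247848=0.00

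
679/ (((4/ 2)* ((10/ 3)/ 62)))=63147/ 10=6314.70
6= 6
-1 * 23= -23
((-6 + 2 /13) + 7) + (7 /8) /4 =571 /416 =1.37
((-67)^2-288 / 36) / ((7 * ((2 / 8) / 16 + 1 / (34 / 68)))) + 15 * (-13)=110699 / 903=122.59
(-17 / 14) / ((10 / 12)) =-51 / 35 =-1.46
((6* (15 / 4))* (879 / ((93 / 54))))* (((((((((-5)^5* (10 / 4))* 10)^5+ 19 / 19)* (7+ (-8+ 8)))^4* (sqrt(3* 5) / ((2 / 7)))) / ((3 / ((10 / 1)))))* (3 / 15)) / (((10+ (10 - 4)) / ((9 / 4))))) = 20122224319417233230205161344816737146739476543594539934233480327102389254922003148976727970875799936377180* sqrt(15) / 31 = 2513969021862994123135302000000000000000000000000000000000000000000000000000000000000000000000000000000000.00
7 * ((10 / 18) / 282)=35 / 2538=0.01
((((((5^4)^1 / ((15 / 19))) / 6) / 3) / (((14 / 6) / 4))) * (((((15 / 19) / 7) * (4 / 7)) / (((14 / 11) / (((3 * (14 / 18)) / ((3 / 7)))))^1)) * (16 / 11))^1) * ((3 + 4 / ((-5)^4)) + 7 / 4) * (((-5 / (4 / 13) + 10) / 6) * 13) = -7729150 / 3969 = -1947.38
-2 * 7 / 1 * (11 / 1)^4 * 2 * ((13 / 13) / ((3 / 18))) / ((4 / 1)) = -614922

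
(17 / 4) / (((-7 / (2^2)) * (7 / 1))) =-17 / 49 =-0.35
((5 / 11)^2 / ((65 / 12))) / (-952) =-15 / 374374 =-0.00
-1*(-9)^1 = 9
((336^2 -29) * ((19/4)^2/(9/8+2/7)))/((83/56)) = 7986017452/6557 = 1217937.69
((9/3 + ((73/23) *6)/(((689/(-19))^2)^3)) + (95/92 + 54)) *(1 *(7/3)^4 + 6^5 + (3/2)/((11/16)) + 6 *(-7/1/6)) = 1985013335889824313771923897/4384810884916127897946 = 452702.15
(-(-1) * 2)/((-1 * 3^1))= -2/3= -0.67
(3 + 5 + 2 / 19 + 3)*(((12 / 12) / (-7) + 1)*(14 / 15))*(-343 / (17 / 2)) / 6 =-59.75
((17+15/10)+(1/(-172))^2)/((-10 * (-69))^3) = 36487/647907350400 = 0.00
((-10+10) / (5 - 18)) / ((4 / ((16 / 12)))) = 0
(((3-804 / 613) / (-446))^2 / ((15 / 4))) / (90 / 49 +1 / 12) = 41992020 / 21097190142529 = 0.00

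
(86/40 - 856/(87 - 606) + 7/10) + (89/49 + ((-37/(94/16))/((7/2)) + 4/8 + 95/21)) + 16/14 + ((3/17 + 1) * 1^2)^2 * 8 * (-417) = -31825214903749/6908585460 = -4606.62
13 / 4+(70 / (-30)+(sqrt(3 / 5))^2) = 91 / 60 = 1.52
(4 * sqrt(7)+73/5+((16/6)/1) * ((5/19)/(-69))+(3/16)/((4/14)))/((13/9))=36 * sqrt(7)/13+9594053/908960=17.88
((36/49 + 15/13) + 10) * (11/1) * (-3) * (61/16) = -15244449/10192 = -1495.73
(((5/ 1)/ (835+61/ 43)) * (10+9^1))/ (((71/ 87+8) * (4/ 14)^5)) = 121900485/ 18015296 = 6.77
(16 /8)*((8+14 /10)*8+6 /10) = 758 /5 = 151.60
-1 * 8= -8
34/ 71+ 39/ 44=4265/ 3124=1.37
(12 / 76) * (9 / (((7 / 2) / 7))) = 54 / 19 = 2.84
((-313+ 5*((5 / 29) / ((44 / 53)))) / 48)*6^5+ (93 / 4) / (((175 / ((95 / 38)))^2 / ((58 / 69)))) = -3633797421319 / 71902600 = -50537.78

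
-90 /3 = -30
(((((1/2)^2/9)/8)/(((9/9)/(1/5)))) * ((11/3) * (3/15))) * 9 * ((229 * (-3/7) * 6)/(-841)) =7557/2354800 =0.00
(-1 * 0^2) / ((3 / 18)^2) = 0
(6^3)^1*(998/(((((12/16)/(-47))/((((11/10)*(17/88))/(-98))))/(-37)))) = -265534866/245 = -1083815.78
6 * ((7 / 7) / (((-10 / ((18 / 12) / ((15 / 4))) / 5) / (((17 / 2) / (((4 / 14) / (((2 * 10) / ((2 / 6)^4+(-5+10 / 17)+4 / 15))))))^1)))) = 172.77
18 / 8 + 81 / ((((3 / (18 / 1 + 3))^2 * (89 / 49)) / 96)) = 74681505 / 356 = 209779.51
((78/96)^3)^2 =4826809/16777216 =0.29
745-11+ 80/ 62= 22794/ 31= 735.29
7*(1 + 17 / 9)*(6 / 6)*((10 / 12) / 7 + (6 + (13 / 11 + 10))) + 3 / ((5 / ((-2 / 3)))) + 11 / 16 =350.15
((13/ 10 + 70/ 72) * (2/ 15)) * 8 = 1636/ 675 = 2.42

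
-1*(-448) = 448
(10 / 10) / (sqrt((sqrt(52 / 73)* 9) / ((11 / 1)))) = 13^(3 / 4)* sqrt(22)* 73^(1 / 4) / 78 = 1.20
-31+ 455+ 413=837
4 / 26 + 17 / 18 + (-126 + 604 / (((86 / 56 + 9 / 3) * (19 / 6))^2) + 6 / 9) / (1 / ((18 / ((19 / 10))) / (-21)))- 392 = -335.68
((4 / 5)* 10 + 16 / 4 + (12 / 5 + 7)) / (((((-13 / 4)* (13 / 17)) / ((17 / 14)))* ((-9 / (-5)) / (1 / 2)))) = -30923 / 10647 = -2.90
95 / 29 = 3.28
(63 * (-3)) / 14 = -27 / 2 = -13.50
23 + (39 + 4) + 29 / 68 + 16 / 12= 13823 / 204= 67.76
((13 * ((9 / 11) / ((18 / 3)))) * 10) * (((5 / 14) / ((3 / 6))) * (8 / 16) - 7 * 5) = -94575 / 154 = -614.12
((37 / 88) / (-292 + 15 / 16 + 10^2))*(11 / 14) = -37 / 21399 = -0.00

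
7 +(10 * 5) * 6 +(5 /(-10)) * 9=605 /2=302.50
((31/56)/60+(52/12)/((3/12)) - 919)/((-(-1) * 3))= -3029569/10080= -300.55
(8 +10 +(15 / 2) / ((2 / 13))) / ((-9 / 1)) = -89 / 12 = -7.42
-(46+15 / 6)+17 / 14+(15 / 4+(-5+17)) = -883 / 28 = -31.54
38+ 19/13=513/13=39.46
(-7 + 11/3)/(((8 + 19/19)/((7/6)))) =-35/81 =-0.43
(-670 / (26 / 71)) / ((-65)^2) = -4757 / 10985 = -0.43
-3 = -3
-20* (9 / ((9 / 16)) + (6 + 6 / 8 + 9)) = -635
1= 1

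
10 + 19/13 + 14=331/13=25.46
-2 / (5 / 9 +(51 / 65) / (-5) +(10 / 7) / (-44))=-5.46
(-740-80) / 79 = -820 / 79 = -10.38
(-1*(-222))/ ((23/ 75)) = 16650/ 23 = 723.91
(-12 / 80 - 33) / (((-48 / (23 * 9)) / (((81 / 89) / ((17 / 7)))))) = 1525797 / 28480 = 53.57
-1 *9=-9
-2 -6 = -8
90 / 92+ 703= 32383 / 46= 703.98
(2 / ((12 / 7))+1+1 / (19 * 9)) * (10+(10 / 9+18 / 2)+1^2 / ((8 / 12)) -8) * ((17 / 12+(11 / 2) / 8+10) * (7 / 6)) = 740336345 / 1772928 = 417.58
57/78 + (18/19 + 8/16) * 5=1968/247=7.97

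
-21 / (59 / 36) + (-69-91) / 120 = -2504 / 177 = -14.15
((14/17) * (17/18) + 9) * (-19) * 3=-1672/3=-557.33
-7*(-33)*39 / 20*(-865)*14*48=-261837576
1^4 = 1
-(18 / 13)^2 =-324 / 169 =-1.92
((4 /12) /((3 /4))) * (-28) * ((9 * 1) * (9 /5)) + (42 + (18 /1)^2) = 822 /5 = 164.40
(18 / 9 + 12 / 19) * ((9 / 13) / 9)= 0.20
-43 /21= -2.05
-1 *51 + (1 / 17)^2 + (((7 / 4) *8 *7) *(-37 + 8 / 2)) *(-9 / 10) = 4132127 / 1445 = 2859.60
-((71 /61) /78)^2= -5041 /22638564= -0.00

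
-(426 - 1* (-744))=-1170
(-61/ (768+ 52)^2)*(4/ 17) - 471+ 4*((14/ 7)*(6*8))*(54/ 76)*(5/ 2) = 11462233541/ 54296300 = 211.11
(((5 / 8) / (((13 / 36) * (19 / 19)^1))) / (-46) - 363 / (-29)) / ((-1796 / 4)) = -432843 / 15573116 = -0.03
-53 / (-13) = 53 / 13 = 4.08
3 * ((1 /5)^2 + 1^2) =78 /25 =3.12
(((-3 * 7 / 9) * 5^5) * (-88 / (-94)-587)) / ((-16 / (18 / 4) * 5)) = -361528125 / 1504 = -240377.74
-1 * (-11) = 11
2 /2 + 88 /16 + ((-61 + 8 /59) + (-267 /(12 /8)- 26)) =-258.36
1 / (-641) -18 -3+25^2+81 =439084 / 641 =685.00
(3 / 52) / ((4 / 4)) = 3 / 52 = 0.06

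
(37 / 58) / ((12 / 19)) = 703 / 696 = 1.01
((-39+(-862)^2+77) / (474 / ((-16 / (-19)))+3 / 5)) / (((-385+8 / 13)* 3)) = -128800880 / 112627383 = -1.14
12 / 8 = 3 / 2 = 1.50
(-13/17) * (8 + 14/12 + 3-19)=533/102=5.23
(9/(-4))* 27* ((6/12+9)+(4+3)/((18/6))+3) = -7209/8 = -901.12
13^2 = 169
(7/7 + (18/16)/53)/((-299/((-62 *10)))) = 67115/31694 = 2.12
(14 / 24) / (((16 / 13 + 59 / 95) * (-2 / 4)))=-8645 / 13722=-0.63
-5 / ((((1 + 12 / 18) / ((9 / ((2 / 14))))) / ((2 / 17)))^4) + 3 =-20384517081 / 10440125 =-1952.52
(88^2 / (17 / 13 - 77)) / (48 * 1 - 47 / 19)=-239096 / 106395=-2.25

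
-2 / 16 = -1 / 8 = -0.12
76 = 76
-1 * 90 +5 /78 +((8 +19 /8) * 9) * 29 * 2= 5325.81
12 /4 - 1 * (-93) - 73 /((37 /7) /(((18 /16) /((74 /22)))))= 91.38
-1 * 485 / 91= -485 / 91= -5.33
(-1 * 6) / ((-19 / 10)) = 60 / 19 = 3.16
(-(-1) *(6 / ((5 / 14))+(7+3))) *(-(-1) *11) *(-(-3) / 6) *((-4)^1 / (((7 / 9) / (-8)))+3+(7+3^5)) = 1517483 / 35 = 43356.66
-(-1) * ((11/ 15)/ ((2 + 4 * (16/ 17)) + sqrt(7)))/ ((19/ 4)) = 10472/ 308655 - 12716 * sqrt(7)/ 2160585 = 0.02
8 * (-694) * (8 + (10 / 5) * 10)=-155456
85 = 85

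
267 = 267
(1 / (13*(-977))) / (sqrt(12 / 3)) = -1 / 25402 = -0.00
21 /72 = 7 /24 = 0.29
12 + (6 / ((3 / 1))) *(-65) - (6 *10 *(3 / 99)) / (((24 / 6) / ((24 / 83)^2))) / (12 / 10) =-8944322 / 75779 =-118.03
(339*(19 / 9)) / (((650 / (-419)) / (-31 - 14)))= 2698779 / 130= 20759.84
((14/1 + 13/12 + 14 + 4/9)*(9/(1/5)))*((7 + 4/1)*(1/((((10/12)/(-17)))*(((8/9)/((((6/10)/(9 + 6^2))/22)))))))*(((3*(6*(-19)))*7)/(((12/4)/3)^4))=194678883/400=486697.21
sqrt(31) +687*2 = sqrt(31) +1374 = 1379.57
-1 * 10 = -10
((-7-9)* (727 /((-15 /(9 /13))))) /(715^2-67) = 5816 /5537545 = 0.00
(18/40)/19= 9/380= 0.02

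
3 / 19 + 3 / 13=96 / 247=0.39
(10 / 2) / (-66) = -5 / 66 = -0.08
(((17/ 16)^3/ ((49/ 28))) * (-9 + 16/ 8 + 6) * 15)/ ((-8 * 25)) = 14739/ 286720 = 0.05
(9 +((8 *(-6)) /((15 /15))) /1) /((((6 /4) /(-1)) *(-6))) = -13 /3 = -4.33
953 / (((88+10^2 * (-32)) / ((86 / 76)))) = -40979 / 118256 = -0.35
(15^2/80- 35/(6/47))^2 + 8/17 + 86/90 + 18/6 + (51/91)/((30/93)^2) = 2187370746289/29702400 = 73642.90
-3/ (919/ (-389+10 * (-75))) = 3417/ 919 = 3.72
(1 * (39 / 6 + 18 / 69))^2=96721 / 2116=45.71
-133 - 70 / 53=-7119 / 53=-134.32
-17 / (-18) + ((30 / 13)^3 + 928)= 37222037 / 39546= 941.23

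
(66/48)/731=11/5848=0.00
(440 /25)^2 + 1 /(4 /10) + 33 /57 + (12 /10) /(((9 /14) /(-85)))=439391 /2850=154.17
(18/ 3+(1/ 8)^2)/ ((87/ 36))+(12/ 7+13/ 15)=247019/ 48720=5.07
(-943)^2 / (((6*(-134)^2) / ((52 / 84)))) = 11560237 / 2262456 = 5.11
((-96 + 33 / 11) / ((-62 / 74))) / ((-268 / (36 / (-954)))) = 111 / 7102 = 0.02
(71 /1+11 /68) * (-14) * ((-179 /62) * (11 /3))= 10546.48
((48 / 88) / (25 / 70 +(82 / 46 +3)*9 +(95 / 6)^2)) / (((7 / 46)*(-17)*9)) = -25392 / 318755525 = -0.00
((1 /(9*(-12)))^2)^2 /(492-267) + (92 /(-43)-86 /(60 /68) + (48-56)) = -141639145136597 /1316273068800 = -107.61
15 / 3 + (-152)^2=23109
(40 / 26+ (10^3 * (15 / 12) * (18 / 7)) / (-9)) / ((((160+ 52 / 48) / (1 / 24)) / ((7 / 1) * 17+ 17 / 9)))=-17603840 / 1583127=-11.12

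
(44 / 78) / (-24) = -11 / 468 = -0.02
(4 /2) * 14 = 28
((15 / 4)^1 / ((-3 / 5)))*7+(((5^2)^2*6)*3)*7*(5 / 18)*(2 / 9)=173425 / 36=4817.36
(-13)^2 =169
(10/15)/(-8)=-1/12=-0.08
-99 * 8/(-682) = 1.16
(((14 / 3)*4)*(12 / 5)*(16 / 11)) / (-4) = -896 / 55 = -16.29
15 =15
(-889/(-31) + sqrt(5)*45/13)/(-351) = -889/10881- 5*sqrt(5)/507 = -0.10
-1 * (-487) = 487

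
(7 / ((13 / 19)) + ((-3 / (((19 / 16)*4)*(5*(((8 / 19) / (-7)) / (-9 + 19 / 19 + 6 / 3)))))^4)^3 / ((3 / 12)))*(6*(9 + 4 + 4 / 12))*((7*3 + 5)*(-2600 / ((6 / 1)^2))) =-169127123843335025011518784 / 17578125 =-9621454156420836978.43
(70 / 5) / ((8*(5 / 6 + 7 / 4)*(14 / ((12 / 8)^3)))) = 81 / 496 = 0.16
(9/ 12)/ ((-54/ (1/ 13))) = -1/ 936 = -0.00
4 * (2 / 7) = 8 / 7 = 1.14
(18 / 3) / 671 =6 / 671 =0.01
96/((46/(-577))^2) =7990296/529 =15104.53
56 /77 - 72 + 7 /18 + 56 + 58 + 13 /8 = 35435 /792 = 44.74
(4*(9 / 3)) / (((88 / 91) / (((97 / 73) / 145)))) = 26481 / 232870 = 0.11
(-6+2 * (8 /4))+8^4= 4094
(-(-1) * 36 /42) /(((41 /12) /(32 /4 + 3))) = 792 /287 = 2.76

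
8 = 8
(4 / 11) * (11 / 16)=1 / 4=0.25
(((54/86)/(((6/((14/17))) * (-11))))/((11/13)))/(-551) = 819/48736501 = 0.00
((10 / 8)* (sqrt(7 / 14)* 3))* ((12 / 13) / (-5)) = -9* sqrt(2) / 26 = -0.49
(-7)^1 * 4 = -28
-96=-96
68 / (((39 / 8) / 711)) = 128928 / 13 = 9917.54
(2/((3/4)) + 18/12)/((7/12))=50/7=7.14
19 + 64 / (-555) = 10481 / 555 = 18.88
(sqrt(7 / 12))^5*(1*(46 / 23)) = 49*sqrt(21) / 432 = 0.52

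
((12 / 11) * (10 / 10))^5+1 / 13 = 3395867 / 2093663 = 1.62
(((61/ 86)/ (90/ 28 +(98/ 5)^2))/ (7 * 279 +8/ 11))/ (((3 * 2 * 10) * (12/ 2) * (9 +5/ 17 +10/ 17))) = 57035/ 216504860520384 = 0.00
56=56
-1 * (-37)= 37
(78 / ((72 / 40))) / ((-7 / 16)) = -2080 / 21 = -99.05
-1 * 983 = -983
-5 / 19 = -0.26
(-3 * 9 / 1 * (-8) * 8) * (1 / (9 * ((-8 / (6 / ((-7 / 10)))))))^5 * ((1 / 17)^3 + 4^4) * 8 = 20962150000 / 247718373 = 84.62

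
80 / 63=1.27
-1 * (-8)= 8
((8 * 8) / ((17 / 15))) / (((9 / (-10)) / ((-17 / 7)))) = 3200 / 21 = 152.38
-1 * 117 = -117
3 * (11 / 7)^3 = 11.64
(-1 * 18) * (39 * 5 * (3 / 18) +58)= -1629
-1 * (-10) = 10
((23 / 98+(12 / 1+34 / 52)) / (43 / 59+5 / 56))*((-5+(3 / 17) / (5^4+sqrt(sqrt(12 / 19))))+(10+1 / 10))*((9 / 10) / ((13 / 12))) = -16348162500000*19^(3 / 4)*sqrt(2)*3^(1 / 4) / 52532990875026700493 - 83702592*19^(1 / 4)*sqrt(2)*3^(3 / 4) / 52532990875026700493+52314120000*sqrt(57) / 52532990875026700493+17533736353228211102736 / 262664954375133502465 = 66.75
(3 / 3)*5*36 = 180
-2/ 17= -0.12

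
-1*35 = -35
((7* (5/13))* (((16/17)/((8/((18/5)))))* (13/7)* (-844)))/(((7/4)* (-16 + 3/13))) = 1579968/24395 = 64.77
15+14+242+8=279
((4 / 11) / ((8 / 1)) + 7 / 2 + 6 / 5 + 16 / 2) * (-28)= -19628 / 55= -356.87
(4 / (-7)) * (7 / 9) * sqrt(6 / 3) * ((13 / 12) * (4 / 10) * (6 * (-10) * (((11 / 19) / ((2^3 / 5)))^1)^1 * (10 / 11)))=650 * sqrt(2) / 171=5.38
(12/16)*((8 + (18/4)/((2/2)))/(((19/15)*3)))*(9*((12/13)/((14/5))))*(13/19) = 50625/10108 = 5.01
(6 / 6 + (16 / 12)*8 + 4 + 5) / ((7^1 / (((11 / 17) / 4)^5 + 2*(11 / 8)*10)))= 413161119767 / 5088767488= 81.19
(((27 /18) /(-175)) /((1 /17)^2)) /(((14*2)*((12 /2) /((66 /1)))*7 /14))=-9537 /4900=-1.95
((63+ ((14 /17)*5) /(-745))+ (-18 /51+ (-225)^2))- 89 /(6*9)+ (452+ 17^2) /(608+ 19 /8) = 1781806083563 /35152974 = 50687.21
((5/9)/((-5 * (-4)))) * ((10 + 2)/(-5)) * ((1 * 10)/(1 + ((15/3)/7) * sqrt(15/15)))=-7/18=-0.39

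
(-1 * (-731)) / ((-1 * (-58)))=731 / 58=12.60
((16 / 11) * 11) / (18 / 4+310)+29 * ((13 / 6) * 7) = 439.88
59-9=50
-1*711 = -711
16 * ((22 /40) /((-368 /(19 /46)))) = -209 /21160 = -0.01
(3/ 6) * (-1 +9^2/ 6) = 25/ 4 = 6.25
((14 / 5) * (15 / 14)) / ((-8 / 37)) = -13.88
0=0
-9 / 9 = -1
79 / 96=0.82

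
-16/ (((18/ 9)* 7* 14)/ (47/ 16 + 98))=-1615/ 196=-8.24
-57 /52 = -1.10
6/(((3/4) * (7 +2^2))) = 8/11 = 0.73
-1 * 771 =-771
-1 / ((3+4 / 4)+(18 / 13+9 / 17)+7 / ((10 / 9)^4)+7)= -0.06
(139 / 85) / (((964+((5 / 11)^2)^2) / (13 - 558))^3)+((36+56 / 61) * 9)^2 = 110397.94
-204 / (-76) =51 / 19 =2.68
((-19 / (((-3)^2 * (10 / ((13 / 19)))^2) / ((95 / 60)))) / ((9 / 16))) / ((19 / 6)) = -338 / 38475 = -0.01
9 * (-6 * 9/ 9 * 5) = -270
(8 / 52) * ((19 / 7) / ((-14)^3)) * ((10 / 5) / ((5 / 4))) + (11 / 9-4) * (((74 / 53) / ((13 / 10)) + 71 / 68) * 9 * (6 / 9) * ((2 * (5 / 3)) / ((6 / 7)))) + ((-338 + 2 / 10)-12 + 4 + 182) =-457241893963 / 1518637302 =-301.09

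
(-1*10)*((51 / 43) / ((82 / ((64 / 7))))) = -16320 / 12341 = -1.32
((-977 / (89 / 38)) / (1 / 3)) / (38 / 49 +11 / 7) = -5457522 / 10235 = -533.22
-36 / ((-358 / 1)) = 18 / 179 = 0.10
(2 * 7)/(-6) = -7/3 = -2.33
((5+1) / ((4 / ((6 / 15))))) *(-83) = -249 / 5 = -49.80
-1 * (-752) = 752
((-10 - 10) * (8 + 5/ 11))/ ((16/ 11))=-465/ 4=-116.25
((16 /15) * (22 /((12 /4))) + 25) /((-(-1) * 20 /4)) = 1477 /225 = 6.56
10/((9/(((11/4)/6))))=55/108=0.51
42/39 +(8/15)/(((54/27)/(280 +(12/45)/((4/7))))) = 221914/2925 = 75.87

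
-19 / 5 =-3.80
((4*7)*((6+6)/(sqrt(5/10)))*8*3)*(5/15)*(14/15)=12544*sqrt(2)/5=3547.98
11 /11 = 1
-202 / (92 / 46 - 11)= 22.44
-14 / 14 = -1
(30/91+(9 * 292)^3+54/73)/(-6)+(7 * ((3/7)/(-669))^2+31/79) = -78945231403960445112/26097630013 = -3024996191.79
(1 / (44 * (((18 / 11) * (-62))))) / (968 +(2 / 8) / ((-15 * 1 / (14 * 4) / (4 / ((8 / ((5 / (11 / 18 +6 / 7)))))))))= -185 / 798100704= -0.00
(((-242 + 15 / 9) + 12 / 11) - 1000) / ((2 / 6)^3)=-33459.55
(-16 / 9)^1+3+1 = 20 / 9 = 2.22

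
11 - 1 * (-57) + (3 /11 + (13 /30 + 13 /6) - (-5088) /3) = 97178 /55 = 1766.87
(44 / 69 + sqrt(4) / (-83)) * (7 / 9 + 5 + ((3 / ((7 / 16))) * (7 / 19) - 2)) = 3788092 / 979317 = 3.87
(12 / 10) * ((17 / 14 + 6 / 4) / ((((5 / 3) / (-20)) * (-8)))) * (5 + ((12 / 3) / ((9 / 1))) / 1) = 133 / 5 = 26.60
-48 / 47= -1.02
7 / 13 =0.54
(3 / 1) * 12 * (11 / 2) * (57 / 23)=11286 / 23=490.70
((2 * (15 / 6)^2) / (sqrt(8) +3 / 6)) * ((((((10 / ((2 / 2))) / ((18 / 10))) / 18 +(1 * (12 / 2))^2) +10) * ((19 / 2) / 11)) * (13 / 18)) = -67925 / 2916 +67925 * sqrt(2) / 729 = 108.48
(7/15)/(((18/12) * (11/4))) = 56/495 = 0.11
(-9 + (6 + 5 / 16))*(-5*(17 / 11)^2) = 62135 / 1936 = 32.09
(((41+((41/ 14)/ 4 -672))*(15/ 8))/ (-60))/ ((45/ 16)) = 2353/ 336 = 7.00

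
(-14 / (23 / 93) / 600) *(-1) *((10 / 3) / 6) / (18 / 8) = 0.02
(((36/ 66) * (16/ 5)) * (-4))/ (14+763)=-128/ 14245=-0.01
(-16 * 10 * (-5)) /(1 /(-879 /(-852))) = 58600 /71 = 825.35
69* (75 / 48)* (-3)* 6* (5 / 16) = -77625 / 128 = -606.45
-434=-434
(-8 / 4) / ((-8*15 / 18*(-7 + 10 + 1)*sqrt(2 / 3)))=3*sqrt(6) / 80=0.09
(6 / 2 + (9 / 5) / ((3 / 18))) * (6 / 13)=414 / 65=6.37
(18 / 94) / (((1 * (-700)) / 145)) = -261 / 6580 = -0.04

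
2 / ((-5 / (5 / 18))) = -1 / 9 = -0.11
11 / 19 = 0.58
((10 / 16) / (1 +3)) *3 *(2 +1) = 45 / 32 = 1.41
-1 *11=-11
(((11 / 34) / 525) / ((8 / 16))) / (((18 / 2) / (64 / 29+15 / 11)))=67 / 137025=0.00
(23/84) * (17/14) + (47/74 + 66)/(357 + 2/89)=717738017/1382593800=0.52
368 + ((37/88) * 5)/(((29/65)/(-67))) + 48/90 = 2022331/38280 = 52.83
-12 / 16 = -3 / 4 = -0.75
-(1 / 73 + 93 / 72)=-2287 / 1752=-1.31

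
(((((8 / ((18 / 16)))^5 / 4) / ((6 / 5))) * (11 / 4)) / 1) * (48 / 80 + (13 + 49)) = 652158.43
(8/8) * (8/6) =4/3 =1.33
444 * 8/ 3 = 1184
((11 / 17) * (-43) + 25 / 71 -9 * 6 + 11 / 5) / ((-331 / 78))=18.68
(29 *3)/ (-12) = -29/ 4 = -7.25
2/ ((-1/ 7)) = -14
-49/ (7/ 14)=-98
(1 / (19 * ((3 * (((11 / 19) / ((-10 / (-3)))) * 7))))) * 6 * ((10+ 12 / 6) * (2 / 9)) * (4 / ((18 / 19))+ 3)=10400 / 6237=1.67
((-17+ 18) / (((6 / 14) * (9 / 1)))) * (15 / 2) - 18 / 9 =-1 / 18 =-0.06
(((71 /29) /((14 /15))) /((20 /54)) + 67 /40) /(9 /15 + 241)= 71111 /1961792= 0.04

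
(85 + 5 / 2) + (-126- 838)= -1753 / 2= -876.50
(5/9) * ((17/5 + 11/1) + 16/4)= 92/9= 10.22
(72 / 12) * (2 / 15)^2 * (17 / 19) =136 / 1425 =0.10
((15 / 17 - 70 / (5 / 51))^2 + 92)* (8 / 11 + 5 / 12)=22196051267 / 38148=581840.50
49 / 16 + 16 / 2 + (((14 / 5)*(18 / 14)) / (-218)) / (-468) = 1254049 / 113360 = 11.06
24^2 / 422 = 1.36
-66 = -66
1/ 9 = 0.11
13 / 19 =0.68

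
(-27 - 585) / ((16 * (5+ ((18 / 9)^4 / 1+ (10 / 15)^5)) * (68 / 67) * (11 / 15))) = -439587 / 180752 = -2.43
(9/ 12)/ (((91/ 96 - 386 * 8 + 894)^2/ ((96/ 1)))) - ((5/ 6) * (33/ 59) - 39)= 201541961471819/ 5230249002502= 38.53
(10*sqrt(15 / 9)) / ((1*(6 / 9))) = 5*sqrt(15) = 19.36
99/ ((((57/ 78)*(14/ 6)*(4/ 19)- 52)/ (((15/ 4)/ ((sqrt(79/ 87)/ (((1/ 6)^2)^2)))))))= -715*sqrt(6873)/ 10182784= -0.01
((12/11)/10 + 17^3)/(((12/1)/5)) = 270221/132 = 2047.13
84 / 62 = 42 / 31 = 1.35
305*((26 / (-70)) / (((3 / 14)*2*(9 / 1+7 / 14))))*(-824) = 1306864 / 57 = 22927.44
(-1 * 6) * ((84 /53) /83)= -504 /4399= -0.11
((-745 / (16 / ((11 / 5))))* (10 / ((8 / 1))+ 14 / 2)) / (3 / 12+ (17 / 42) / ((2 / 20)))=-1135827 / 5776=-196.65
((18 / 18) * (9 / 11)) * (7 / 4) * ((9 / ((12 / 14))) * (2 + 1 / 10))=27783 / 880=31.57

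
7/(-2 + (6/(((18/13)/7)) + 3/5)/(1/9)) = 35/1382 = 0.03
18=18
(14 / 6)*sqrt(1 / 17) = 7*sqrt(17) / 51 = 0.57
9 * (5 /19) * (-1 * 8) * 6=-2160 /19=-113.68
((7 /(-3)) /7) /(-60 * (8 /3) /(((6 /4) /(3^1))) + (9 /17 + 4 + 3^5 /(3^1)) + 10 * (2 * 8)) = 17 /3798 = 0.00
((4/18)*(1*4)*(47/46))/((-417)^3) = -188/15009924591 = -0.00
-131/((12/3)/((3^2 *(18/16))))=-10611/32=-331.59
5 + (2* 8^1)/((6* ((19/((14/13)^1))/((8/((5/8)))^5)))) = 51938.75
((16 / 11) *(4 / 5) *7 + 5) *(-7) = -5061 / 55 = -92.02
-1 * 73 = -73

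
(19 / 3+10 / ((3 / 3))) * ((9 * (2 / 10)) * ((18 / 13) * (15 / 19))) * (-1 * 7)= -55566 / 247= -224.96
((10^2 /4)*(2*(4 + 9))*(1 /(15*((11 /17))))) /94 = 1105 /1551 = 0.71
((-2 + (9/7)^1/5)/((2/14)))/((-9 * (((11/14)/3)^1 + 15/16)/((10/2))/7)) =47824/1209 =39.56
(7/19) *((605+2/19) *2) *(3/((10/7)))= 1690059/1805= 936.32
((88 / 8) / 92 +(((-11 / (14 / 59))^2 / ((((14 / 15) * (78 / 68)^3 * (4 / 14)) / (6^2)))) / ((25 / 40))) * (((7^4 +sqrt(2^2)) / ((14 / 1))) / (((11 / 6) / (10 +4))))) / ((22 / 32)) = 1451856221855764 / 2476019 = 586367157.06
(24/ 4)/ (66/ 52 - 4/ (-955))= 148980/ 31619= 4.71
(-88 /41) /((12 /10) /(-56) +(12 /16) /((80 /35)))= -197120 /28167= -7.00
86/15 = 5.73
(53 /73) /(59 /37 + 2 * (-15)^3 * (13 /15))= -1961 /15796543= -0.00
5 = 5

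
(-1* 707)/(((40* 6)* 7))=-101/240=-0.42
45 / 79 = 0.57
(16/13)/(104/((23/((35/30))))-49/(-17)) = 18768/124397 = 0.15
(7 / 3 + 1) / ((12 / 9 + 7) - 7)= 5 / 2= 2.50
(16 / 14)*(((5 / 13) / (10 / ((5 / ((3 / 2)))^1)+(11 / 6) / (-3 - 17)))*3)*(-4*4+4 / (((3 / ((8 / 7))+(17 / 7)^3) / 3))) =-10241049600 / 1477015813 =-6.93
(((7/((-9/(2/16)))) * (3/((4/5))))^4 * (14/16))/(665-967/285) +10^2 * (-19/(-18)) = 4507957567618025/42706956976128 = 105.56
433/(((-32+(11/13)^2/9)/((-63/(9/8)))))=36881208/48551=759.64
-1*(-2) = 2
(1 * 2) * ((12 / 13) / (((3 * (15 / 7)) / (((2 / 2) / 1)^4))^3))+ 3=1187369 / 394875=3.01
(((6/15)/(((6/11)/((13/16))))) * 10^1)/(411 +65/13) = 11/768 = 0.01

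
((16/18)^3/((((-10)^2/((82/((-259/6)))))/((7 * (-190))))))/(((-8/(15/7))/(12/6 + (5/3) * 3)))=-99712/2997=-33.27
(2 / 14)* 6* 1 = 0.86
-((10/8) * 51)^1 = -255/4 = -63.75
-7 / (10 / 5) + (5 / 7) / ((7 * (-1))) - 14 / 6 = -1745 / 294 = -5.94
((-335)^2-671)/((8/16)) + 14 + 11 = 223133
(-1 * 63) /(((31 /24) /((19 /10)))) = -92.67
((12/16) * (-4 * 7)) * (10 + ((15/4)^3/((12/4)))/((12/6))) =-50505/128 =-394.57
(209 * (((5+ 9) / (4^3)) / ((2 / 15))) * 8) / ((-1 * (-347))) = 21945 / 2776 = 7.91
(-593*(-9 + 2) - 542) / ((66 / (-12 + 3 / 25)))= -32481 / 50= -649.62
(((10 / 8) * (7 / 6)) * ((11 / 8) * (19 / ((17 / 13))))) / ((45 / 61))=1160159 / 29376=39.49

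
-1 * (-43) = 43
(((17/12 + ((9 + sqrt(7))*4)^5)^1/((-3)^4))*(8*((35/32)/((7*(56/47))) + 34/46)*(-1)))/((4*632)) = -7457.94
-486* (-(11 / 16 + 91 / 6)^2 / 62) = 15636267 / 7936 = 1970.30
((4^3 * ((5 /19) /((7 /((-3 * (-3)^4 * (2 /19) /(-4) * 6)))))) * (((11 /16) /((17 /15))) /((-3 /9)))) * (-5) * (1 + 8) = 324769500 /42959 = 7559.99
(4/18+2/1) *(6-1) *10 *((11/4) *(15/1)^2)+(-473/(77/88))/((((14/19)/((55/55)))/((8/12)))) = 10034354/147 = 68260.91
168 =168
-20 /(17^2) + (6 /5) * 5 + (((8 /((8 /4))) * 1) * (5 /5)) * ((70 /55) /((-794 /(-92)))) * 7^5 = 9920.02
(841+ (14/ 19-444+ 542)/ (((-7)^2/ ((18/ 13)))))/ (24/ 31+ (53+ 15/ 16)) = 723620848/ 46919873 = 15.42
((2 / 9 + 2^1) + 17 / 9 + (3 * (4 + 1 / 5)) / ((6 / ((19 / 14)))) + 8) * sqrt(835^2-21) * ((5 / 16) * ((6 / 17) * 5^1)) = 13465 * sqrt(174301) / 816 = 6889.16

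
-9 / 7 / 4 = -9 / 28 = -0.32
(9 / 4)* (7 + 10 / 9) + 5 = 23.25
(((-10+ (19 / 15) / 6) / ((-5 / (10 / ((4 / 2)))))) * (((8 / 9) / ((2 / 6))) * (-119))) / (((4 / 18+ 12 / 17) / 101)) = -360017126 / 1065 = -338044.25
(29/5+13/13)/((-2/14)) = -47.60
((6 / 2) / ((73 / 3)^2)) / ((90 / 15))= 9 / 10658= 0.00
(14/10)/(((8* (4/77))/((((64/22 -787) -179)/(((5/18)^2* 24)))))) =-7007931/4000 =-1751.98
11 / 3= 3.67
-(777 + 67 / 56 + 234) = -56683 / 56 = -1012.20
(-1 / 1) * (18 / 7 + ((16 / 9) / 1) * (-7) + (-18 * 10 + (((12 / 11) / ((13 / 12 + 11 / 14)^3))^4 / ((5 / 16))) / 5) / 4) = 54.87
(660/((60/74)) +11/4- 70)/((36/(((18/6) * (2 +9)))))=32857/48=684.52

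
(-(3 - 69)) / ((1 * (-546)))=-11 / 91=-0.12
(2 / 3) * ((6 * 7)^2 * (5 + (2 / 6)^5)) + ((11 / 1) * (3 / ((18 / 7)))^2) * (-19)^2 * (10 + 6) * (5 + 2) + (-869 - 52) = 49435979 / 81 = 610320.73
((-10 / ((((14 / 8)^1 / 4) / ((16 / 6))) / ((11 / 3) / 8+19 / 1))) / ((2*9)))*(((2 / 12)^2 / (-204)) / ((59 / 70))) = 23350 / 2193561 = 0.01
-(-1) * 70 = 70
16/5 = 3.20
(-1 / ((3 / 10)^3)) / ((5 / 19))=-3800 / 27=-140.74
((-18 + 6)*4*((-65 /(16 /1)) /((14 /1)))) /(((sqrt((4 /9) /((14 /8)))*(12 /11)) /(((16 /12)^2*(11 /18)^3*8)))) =951665*sqrt(7) /30618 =82.23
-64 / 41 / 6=-0.26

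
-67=-67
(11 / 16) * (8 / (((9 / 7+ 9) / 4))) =77 / 36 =2.14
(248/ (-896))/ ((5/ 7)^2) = -217/ 400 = -0.54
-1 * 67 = -67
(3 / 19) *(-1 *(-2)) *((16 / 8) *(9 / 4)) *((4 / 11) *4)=432 / 209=2.07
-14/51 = -0.27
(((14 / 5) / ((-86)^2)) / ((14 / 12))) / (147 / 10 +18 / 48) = 8 / 371649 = 0.00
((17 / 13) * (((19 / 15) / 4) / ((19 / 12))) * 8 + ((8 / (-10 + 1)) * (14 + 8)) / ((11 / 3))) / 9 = -632 / 1755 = -0.36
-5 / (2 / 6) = -15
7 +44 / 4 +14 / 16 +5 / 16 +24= 691 / 16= 43.19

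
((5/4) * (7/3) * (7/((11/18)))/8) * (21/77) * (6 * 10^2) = 165375/242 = 683.37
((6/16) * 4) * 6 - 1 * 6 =3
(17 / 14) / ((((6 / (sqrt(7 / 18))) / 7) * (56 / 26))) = 221 * sqrt(14) / 2016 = 0.41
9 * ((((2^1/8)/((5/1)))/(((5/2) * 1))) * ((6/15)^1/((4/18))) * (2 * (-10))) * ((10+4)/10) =-1134/125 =-9.07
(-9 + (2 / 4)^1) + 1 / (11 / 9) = -169 / 22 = -7.68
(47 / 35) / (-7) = -47 / 245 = -0.19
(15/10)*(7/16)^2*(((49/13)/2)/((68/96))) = 21609/28288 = 0.76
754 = 754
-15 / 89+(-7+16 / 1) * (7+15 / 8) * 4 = 56841 / 178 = 319.33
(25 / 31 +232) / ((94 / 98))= 353633 / 1457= 242.71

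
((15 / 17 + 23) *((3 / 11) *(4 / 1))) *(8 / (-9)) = -12992 / 561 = -23.16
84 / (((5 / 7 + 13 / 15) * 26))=2205 / 1079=2.04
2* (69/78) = 23/13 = 1.77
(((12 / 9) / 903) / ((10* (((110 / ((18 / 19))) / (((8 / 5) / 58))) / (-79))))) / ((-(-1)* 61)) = -632 / 13910752625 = -0.00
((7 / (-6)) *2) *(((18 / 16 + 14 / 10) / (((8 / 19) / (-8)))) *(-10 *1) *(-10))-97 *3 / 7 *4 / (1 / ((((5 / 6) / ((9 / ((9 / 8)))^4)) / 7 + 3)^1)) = 3219885649 / 301056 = 10695.30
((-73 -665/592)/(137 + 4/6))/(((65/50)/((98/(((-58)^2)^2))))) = -4607505/1284603359936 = -0.00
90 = 90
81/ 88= 0.92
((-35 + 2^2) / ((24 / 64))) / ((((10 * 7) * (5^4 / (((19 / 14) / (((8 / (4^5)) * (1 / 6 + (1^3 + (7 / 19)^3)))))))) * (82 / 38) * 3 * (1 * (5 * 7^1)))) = -39300643328 / 33006959671875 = -0.00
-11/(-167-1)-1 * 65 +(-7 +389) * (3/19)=-14743/3192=-4.62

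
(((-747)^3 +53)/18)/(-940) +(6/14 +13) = 24648.93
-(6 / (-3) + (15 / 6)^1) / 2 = -0.25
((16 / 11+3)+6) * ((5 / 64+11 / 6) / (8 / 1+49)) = 42205 / 120384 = 0.35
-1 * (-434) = 434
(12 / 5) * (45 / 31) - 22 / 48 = 2251 / 744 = 3.03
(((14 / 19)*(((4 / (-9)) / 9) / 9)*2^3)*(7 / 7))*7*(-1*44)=137984 / 13851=9.96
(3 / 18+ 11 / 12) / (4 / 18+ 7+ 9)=39 / 584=0.07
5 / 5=1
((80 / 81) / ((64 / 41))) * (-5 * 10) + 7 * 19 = 16421 / 162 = 101.36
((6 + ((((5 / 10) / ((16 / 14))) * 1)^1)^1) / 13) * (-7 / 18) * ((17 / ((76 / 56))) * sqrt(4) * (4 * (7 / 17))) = -35329 / 4446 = -7.95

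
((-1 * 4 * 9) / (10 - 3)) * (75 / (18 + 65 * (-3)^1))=900 / 413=2.18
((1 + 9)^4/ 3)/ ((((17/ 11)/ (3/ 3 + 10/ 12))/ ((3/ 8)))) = 75625/ 51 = 1482.84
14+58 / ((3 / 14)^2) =11494 / 9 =1277.11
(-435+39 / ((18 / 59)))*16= -14744 / 3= -4914.67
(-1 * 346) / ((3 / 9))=-1038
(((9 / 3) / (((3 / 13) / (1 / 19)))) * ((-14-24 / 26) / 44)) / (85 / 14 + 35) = -679 / 120175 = -0.01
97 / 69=1.41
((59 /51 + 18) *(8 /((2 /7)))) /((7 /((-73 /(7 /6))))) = -570568 /119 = -4794.69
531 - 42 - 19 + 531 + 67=1068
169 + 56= 225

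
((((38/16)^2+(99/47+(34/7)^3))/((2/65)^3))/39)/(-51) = -2666384001125/1262854656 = -2111.39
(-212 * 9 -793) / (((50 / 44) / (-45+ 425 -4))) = -22342672 / 25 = -893706.88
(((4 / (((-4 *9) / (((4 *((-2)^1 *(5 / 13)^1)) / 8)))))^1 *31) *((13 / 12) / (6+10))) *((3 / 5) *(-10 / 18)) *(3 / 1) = -155 / 1728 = -0.09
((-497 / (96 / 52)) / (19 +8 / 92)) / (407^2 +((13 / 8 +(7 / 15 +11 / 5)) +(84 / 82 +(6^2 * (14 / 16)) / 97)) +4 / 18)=-136383261 / 1601819015891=-0.00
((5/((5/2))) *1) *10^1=20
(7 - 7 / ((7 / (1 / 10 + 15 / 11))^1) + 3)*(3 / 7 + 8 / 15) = 31613 / 3850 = 8.21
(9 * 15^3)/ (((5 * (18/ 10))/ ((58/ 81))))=7250/ 3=2416.67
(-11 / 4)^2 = 121 / 16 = 7.56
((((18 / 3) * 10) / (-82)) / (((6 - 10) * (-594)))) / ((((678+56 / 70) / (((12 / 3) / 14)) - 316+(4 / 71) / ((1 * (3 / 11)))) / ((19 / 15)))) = -6745 / 35620274052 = -0.00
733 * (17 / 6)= 2076.83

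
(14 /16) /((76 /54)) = 189 /304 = 0.62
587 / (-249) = -2.36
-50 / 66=-25 / 33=-0.76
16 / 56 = 2 / 7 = 0.29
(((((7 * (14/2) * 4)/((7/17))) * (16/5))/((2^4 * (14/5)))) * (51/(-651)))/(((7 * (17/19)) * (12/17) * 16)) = -5491/145824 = -0.04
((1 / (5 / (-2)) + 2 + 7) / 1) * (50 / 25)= 86 / 5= 17.20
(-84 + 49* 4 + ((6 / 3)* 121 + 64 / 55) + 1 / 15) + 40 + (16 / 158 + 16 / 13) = 396.56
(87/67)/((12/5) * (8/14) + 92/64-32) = -16240/365083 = -0.04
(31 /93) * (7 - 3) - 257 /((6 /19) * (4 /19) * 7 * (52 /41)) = -3792209 /8736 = -434.09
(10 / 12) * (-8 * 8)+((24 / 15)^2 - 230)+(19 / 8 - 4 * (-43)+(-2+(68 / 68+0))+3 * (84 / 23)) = -1330897 / 13800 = -96.44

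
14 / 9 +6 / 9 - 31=-259 / 9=-28.78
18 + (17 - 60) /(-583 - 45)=11347 /628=18.07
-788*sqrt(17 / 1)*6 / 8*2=-1182*sqrt(17)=-4873.51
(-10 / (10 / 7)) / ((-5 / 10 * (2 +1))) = 14 / 3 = 4.67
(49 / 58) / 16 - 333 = -308975 / 928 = -332.95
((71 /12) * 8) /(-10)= -71 /15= -4.73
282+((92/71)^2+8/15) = 21490718/75615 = 284.21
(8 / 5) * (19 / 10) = 76 / 25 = 3.04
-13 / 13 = -1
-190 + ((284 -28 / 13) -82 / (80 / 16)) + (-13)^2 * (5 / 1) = 59829 / 65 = 920.45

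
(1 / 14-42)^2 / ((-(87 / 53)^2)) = -967894321 / 1483524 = -652.43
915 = 915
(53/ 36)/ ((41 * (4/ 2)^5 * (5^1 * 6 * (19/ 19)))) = 53/ 1416960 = 0.00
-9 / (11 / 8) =-72 / 11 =-6.55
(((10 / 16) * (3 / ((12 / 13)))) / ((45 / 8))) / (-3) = -13 / 108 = -0.12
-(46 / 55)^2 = -2116 / 3025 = -0.70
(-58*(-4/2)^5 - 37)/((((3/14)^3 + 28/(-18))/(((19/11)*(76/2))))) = -32433701328/419903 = -77240.94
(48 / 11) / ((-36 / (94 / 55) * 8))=-47 / 1815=-0.03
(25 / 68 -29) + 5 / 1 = -1607 / 68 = -23.63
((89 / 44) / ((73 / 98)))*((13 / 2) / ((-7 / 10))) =-40495 / 1606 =-25.21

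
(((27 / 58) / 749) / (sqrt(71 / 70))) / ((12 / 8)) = 9 * sqrt(4970) / 1542191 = 0.00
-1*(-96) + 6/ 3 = 98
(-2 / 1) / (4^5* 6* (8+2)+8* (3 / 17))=-17 / 522252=-0.00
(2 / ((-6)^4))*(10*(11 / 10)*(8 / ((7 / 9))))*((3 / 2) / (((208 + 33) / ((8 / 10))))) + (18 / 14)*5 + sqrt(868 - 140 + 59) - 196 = -4797083 / 25305 + sqrt(787) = -161.52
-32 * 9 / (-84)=24 / 7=3.43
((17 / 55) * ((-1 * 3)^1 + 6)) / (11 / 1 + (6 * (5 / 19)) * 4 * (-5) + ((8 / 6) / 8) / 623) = -0.05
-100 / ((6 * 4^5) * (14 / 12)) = -25 / 1792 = -0.01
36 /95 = 0.38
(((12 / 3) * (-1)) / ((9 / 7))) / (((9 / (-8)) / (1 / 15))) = 0.18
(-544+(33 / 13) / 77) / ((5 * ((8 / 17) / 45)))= -7573653 / 728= -10403.37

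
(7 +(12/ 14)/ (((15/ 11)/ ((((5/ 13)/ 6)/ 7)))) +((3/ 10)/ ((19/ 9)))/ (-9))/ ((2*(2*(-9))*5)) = -2537987/ 65356200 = -0.04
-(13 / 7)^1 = -13 / 7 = -1.86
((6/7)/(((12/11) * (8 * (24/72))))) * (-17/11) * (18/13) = -0.63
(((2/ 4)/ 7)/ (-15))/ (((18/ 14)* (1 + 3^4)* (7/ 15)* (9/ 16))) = -4/ 23247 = -0.00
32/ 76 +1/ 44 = 371/ 836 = 0.44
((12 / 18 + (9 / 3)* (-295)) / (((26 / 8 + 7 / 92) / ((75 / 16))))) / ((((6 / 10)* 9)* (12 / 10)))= -38136875 / 198288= -192.33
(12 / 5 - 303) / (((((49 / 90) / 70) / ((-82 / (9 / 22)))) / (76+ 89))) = 8947659600 / 7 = 1278237085.71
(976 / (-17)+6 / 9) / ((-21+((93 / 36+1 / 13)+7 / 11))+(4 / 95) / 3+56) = -157259960 / 106171851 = -1.48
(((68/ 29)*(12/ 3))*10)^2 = 7398400/ 841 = 8797.15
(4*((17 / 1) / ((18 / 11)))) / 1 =374 / 9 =41.56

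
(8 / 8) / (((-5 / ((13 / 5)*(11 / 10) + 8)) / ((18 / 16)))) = -4887 / 2000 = -2.44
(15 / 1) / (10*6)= 1 / 4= 0.25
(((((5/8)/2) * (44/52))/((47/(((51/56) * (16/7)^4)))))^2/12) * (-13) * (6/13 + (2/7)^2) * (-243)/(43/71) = 1026041975547494400/222191456704074403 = 4.62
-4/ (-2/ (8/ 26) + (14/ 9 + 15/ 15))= 1.01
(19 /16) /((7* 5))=19 /560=0.03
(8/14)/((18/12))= 8/21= 0.38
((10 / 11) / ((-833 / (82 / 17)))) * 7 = -820 / 22253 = -0.04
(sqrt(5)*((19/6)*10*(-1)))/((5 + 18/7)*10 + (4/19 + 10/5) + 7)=-2527*sqrt(5)/6777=-0.83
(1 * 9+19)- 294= -266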